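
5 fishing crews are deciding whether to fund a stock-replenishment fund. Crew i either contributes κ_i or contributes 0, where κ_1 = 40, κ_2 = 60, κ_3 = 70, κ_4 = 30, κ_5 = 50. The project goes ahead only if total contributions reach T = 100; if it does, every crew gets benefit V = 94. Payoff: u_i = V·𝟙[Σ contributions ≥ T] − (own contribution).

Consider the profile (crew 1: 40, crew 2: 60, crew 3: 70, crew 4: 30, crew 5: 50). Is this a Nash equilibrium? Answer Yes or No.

No

Total = 250 ≥ 100: provided.
Crew 1 (pledges 40, payoff 54): dropping to 0 → total 210, payoff 94. Profitable deviation.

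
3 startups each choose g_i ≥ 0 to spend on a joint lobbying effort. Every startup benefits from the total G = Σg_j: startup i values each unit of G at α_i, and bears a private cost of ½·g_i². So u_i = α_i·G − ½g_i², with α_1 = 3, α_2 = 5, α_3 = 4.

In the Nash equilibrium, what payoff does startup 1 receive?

31.5

Startup i's FOC: ∂u_i/∂g_i = α_i − g_i = 0, so g_i* = α_i.
NE contributions = (3, 5, 4); G = 12.
u_1 = α_1·G − ½·(g_1)² = 3·12 − ½·3² = 31.5.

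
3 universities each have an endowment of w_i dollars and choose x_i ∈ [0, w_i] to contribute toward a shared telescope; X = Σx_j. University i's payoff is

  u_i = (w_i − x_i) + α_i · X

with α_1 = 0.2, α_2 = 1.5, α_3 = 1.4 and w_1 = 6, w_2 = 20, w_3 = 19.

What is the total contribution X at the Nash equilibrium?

∂u_i/∂x_i = α_i − 1, so university i contributes w_i if α_i > 1, else 0.
α_i > 1 for i ∈ {2, 3}; NE contributions (0, 20, 19), X = 39.

39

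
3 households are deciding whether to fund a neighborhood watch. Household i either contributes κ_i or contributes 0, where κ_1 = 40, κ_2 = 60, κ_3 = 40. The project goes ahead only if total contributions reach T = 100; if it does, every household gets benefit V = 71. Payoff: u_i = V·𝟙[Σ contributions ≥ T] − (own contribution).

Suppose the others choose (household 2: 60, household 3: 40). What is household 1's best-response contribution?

0

Others' total = 100 ≥ 100; contributing adds cost 40 for no extra benefit.
Best response: 0.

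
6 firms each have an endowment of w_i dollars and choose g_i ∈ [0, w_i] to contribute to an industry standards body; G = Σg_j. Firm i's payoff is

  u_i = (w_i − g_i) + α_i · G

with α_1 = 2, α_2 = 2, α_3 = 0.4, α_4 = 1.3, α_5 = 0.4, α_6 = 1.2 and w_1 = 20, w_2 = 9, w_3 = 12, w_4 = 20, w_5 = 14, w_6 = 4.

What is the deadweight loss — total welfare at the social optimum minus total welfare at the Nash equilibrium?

∂u_i/∂g_i = α_i − 1, so firm i contributes w_i if α_i > 1, else 0.
α_i > 1 for i ∈ {1, 2, 4, 6}; NE contributions (20, 9, 0, 20, 0, 4), G = 53.
W^NE = Σw_i − G^NE + (Σα_i)·G^NE = 79 + 6.3·53 = 412.9.
Planner: ∂(Σu_j)/∂g_i = Σα_j − 1 = 6.3 > 0, so everyone contributes w_i; G^SO = 79, W^SO = 79 + 6.3·79 = 576.7.
Deadweight loss = 163.8.

163.8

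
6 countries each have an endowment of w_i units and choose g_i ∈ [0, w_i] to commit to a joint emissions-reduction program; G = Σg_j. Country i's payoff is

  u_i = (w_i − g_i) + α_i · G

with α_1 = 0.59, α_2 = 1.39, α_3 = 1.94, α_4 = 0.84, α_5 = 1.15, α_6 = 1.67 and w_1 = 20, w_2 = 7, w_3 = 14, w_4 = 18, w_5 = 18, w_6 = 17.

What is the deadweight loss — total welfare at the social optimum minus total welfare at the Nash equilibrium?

250.04

∂u_i/∂g_i = α_i − 1, so country i contributes w_i if α_i > 1, else 0.
α_i > 1 for i ∈ {2, 3, 5, 6}; NE contributions (0, 7, 14, 0, 18, 17), G = 56.
W^NE = Σw_i − G^NE + (Σα_i)·G^NE = 94 + 6.58·56 = 462.48.
Planner: ∂(Σu_j)/∂g_i = Σα_j − 1 = 6.58 > 0, so everyone contributes w_i; G^SO = 94, W^SO = 94 + 6.58·94 = 712.52.
Deadweight loss = 250.04.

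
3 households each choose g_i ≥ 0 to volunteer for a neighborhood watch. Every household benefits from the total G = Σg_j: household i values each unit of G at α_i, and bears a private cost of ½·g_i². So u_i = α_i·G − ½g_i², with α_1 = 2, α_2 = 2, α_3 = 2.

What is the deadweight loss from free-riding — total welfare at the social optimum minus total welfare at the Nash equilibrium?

24

Household i's FOC: ∂u_i/∂g_i = α_i − g_i = 0, so g_i* = α_i.
NE contributions = (2, 2, 2); G = 6.
W^NE = (Σα)·G − ½Σα_i² = 6² − ½·12 = 30.
Planner sets g_i = Σα_j = 6 for every i, so G^SO = 3·6 = 18.
W^SO = (Σα)·G^SO − ½·3·(Σα)² = (3/2)·6² = 54.
Deadweight loss = W^SO − W^NE = 24.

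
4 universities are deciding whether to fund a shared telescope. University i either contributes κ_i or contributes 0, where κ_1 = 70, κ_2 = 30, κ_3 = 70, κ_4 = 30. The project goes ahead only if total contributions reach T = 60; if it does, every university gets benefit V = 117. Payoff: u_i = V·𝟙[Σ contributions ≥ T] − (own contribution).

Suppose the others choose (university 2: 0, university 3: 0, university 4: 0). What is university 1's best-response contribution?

Others' total = 0. Contributing 70 brings total to 70 ≥ 60: gain V − κ_1 = 47.
Best response: 70.

70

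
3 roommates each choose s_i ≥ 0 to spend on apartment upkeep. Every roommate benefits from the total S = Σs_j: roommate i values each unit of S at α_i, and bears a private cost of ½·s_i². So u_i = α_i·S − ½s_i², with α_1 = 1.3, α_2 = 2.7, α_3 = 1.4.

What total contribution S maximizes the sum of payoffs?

Planner FOC: ∂(Σu_j)/∂s_i = (Σα_j) − s_i = 0, so s_i^SO = Σα_j = 5.4 for every i; S^SO = 16.2.

16.2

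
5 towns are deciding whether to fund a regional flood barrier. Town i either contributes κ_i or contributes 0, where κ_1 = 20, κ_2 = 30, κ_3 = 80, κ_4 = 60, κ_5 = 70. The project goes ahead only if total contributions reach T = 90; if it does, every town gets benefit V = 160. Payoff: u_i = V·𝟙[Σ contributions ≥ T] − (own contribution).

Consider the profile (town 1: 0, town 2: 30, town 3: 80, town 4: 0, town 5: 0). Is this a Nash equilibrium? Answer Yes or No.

Total = 110 ≥ 90: provided.
Town 1 (pledges 0, payoff 160): pledging 20 → total 130, payoff 140. No gain.
Town 2 (pledges 30, payoff 130): dropping to 0 → total 80, payoff 0. No gain.
Town 3 (pledges 80, payoff 80): dropping to 0 → total 30, payoff 0. No gain.
Town 4 (pledges 0, payoff 160): pledging 60 → total 170, payoff 100. No gain.
Town 5 (pledges 0, payoff 160): pledging 70 → total 180, payoff 90. No gain.

Yes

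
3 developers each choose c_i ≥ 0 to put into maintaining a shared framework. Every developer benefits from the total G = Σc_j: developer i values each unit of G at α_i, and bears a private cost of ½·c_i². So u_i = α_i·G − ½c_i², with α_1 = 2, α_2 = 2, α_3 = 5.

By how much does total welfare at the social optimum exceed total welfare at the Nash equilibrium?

Developer i's FOC: ∂u_i/∂c_i = α_i − c_i = 0, so c_i* = α_i.
NE contributions = (2, 2, 5); G = 9.
W^NE = (Σα)·G − ½Σα_i² = 9² − ½·33 = 64.5.
Planner sets c_i = Σα_j = 9 for every i, so G^SO = 3·9 = 27.
W^SO = (Σα)·G^SO − ½·3·(Σα)² = (3/2)·9² = 121.5.
Deadweight loss = W^SO − W^NE = 57.

57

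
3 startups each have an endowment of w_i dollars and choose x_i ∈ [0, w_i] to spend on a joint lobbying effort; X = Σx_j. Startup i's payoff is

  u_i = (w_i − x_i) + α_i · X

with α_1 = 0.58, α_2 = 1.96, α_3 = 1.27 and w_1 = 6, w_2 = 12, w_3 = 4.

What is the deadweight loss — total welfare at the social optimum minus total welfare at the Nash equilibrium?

16.86

∂u_i/∂x_i = α_i − 1, so startup i contributes w_i if α_i > 1, else 0.
α_i > 1 for i ∈ {2, 3}; NE contributions (0, 12, 4), X = 16.
W^NE = Σw_i − X^NE + (Σα_i)·X^NE = 22 + 2.81·16 = 66.96.
Planner: ∂(Σu_j)/∂x_i = Σα_j − 1 = 2.81 > 0, so everyone contributes w_i; X^SO = 22, W^SO = 22 + 2.81·22 = 83.82.
Deadweight loss = 16.86.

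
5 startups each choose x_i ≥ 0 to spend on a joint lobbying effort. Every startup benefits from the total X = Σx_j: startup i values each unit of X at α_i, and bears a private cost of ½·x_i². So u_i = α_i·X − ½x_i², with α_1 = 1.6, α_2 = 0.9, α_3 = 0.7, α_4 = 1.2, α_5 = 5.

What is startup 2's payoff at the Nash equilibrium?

Startup i's FOC: ∂u_i/∂x_i = α_i − x_i = 0, so x_i* = α_i.
NE contributions = (1.6, 0.9, 0.7, 1.2, 5); X = 9.4.
u_2 = α_2·X − ½·(x_2)² = 0.9·9.4 − ½·0.9² = 8.055.

8.055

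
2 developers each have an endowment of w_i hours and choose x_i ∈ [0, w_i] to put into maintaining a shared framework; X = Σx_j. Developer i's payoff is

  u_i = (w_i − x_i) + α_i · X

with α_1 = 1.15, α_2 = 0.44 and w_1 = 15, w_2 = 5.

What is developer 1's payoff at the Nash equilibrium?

17.25

∂u_i/∂x_i = α_i − 1, so developer i contributes w_i if α_i > 1, else 0.
α_i > 1 for i ∈ {1}; NE contributions (15, 0), X = 15.
u_1 = (15 − 15) + 1.15·15 = 17.25.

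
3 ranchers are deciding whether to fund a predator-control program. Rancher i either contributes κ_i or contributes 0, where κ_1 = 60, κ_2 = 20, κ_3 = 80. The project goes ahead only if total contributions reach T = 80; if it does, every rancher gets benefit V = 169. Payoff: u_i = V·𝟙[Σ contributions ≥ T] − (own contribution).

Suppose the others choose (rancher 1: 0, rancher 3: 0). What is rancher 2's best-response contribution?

Others' total = 0. Even contributing 20 gives 20 < 80: no benefit either way.
Best response: 0.

0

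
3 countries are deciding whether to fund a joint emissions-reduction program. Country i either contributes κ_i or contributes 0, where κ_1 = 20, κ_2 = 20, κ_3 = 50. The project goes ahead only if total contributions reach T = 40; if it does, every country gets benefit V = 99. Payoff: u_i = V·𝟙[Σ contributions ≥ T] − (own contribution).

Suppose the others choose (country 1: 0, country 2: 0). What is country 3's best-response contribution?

50

Others' total = 0. Contributing 50 brings total to 50 ≥ 40: gain V − κ_3 = 49.
Best response: 50.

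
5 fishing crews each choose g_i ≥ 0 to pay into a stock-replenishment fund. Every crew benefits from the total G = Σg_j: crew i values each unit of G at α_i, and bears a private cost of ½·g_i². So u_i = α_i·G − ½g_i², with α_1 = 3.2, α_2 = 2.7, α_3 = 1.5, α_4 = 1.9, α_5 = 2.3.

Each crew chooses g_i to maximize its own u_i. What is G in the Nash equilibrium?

Crew i's FOC: ∂u_i/∂g_i = α_i − g_i = 0, so g_i* = α_i.
NE contributions = (3.2, 2.7, 1.5, 1.9, 2.3); G = 11.6.

11.6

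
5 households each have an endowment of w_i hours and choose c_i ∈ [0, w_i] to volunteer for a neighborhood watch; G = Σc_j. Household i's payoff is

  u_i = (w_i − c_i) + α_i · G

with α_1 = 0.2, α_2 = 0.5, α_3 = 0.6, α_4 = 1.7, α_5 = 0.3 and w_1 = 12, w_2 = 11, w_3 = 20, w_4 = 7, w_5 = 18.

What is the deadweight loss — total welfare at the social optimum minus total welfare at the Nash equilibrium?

∂u_i/∂c_i = α_i − 1, so household i contributes w_i if α_i > 1, else 0.
α_i > 1 for i ∈ {4}; NE contributions (0, 0, 0, 7, 0), G = 7.
W^NE = Σw_i − G^NE + (Σα_i)·G^NE = 68 + 2.3·7 = 84.1.
Planner: ∂(Σu_j)/∂c_i = Σα_j − 1 = 2.3 > 0, so everyone contributes w_i; G^SO = 68, W^SO = 68 + 2.3·68 = 224.4.
Deadweight loss = 140.3.

140.3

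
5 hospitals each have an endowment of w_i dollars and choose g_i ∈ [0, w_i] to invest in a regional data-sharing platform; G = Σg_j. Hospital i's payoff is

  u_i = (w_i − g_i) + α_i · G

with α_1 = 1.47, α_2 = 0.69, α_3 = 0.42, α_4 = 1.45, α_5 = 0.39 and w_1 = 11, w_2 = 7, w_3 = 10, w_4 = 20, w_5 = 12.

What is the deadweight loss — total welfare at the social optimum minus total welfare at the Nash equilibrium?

99.18

∂u_i/∂g_i = α_i − 1, so hospital i contributes w_i if α_i > 1, else 0.
α_i > 1 for i ∈ {1, 4}; NE contributions (11, 0, 0, 20, 0), G = 31.
W^NE = Σw_i − G^NE + (Σα_i)·G^NE = 60 + 3.42·31 = 166.02.
Planner: ∂(Σu_j)/∂g_i = Σα_j − 1 = 3.42 > 0, so everyone contributes w_i; G^SO = 60, W^SO = 60 + 3.42·60 = 265.2.
Deadweight loss = 99.18.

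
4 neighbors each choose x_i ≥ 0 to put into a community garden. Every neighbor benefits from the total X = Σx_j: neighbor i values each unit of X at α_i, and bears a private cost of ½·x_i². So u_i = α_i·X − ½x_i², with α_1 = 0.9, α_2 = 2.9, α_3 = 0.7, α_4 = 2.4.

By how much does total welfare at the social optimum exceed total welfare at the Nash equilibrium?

55.345

Neighbor i's FOC: ∂u_i/∂x_i = α_i − x_i = 0, so x_i* = α_i.
NE contributions = (0.9, 2.9, 0.7, 2.4); X = 6.9.
W^NE = (Σα)·X − ½Σα_i² = 6.9² − ½·15.47 = 39.875.
Planner sets x_i = Σα_j = 6.9 for every i, so X^SO = 4·6.9 = 27.6.
W^SO = (Σα)·X^SO − ½·4·(Σα)² = (4/2)·6.9² = 95.22.
Deadweight loss = W^SO − W^NE = 55.345.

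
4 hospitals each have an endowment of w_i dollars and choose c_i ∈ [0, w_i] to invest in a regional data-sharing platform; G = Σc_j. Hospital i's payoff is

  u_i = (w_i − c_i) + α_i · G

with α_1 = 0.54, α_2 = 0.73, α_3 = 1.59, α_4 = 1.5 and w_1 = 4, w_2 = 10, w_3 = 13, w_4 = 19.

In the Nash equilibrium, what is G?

∂u_i/∂c_i = α_i − 1, so hospital i contributes w_i if α_i > 1, else 0.
α_i > 1 for i ∈ {3, 4}; NE contributions (0, 0, 13, 19), G = 32.

32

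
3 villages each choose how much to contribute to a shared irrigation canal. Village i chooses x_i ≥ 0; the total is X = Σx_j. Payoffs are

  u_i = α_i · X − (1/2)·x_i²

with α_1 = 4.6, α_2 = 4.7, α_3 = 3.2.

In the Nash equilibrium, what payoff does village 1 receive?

Village i's FOC: ∂u_i/∂x_i = α_i − x_i = 0, so x_i* = α_i.
NE contributions = (4.6, 4.7, 3.2); X = 12.5.
u_1 = α_1·X − ½·(x_1)² = 4.6·12.5 − ½·4.6² = 46.92.

46.92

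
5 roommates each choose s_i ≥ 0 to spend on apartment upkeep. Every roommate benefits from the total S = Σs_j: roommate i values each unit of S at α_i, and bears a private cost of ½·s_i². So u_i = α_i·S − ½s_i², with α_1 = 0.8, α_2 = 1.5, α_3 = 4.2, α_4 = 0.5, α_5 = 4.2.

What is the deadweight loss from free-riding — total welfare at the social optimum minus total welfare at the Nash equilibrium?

Roommate i's FOC: ∂u_i/∂s_i = α_i − s_i = 0, so s_i* = α_i.
NE contributions = (0.8, 1.5, 4.2, 0.5, 4.2); S = 11.2.
W^NE = (Σα)·S − ½Σα_i² = 11.2² − ½·38.42 = 106.23.
Planner sets s_i = Σα_j = 11.2 for every i, so S^SO = 5·11.2 = 56.
W^SO = (Σα)·S^SO − ½·5·(Σα)² = (5/2)·11.2² = 313.6.
Deadweight loss = W^SO − W^NE = 207.37.

207.37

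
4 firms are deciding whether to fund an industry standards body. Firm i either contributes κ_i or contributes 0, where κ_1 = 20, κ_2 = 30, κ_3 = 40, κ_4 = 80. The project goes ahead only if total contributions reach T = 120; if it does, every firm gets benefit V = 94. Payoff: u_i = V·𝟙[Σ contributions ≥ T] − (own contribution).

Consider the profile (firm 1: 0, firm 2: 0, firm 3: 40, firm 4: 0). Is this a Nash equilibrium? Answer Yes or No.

Total = 40 < 120: not provided.
Firm 1 (pledges 0, payoff 0): pledging 20 → total 60, payoff -20. No gain.
Firm 2 (pledges 0, payoff 0): pledging 30 → total 70, payoff -30. No gain.
Firm 3 (pledges 40, payoff -40): dropping to 0 → total 0, payoff 0. Profitable deviation.

No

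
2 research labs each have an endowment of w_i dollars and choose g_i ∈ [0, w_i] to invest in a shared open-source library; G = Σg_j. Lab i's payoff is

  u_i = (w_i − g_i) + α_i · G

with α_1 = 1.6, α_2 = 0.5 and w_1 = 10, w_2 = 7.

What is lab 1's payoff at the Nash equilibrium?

16

∂u_i/∂g_i = α_i − 1, so lab i contributes w_i if α_i > 1, else 0.
α_i > 1 for i ∈ {1}; NE contributions (10, 0), G = 10.
u_1 = (10 − 10) + 1.6·10 = 16.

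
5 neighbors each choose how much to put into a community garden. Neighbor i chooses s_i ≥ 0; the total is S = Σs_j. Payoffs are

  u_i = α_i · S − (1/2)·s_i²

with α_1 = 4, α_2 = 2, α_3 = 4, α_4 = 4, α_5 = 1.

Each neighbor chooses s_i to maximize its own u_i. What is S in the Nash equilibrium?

15

Neighbor i's FOC: ∂u_i/∂s_i = α_i − s_i = 0, so s_i* = α_i.
NE contributions = (4, 2, 4, 4, 1); S = 15.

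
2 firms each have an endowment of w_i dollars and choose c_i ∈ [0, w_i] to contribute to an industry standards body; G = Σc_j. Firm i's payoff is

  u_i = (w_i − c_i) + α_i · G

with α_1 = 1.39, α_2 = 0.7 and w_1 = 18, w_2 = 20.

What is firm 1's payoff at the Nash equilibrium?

∂u_i/∂c_i = α_i − 1, so firm i contributes w_i if α_i > 1, else 0.
α_i > 1 for i ∈ {1}; NE contributions (18, 0), G = 18.
u_1 = (18 − 18) + 1.39·18 = 25.02.

25.02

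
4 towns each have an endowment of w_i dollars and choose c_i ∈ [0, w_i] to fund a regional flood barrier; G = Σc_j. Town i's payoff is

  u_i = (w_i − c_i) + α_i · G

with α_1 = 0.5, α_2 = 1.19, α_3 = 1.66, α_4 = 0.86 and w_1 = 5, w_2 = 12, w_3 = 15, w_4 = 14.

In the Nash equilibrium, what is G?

∂u_i/∂c_i = α_i − 1, so town i contributes w_i if α_i > 1, else 0.
α_i > 1 for i ∈ {2, 3}; NE contributions (0, 12, 15, 0), G = 27.

27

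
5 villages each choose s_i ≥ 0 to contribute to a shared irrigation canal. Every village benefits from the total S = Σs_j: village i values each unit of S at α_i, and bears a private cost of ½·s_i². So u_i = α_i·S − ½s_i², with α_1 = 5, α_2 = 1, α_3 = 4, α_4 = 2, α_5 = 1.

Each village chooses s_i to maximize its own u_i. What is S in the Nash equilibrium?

Village i's FOC: ∂u_i/∂s_i = α_i − s_i = 0, so s_i* = α_i.
NE contributions = (5, 1, 4, 2, 1); S = 13.

13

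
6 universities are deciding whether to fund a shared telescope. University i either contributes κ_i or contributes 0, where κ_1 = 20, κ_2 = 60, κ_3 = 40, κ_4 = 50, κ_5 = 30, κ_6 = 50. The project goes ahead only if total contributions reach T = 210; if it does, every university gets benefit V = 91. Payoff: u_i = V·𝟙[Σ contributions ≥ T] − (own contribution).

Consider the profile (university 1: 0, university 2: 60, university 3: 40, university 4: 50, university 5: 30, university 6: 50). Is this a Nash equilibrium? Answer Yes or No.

Yes

Total = 230 ≥ 210: provided.
University 1 (pledges 0, payoff 91): pledging 20 → total 250, payoff 71. No gain.
University 2 (pledges 60, payoff 31): dropping to 0 → total 170, payoff 0. No gain.
University 3 (pledges 40, payoff 51): dropping to 0 → total 190, payoff 0. No gain.
University 4 (pledges 50, payoff 41): dropping to 0 → total 180, payoff 0. No gain.
University 5 (pledges 30, payoff 61): dropping to 0 → total 200, payoff 0. No gain.
University 6 (pledges 50, payoff 41): dropping to 0 → total 180, payoff 0. No gain.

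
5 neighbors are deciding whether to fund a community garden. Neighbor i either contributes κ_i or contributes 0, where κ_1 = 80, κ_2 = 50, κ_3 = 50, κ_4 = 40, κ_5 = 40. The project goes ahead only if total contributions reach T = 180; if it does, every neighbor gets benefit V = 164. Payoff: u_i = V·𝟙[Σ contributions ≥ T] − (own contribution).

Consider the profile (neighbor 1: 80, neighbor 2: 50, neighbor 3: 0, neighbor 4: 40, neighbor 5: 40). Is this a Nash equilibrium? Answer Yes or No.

Total = 210 ≥ 180: provided.
Neighbor 1 (pledges 80, payoff 84): dropping to 0 → total 130, payoff 0. No gain.
Neighbor 2 (pledges 50, payoff 114): dropping to 0 → total 160, payoff 0. No gain.
Neighbor 3 (pledges 0, payoff 164): pledging 50 → total 260, payoff 114. No gain.
Neighbor 4 (pledges 40, payoff 124): dropping to 0 → total 170, payoff 0. No gain.
Neighbor 5 (pledges 40, payoff 124): dropping to 0 → total 170, payoff 0. No gain.

Yes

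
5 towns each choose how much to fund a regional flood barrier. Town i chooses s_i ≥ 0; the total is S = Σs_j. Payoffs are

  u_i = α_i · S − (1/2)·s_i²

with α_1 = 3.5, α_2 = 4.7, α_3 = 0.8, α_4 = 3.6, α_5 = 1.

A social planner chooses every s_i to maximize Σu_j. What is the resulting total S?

Planner FOC: ∂(Σu_j)/∂s_i = (Σα_j) − s_i = 0, so s_i^SO = Σα_j = 13.6 for every i; S^SO = 68.

68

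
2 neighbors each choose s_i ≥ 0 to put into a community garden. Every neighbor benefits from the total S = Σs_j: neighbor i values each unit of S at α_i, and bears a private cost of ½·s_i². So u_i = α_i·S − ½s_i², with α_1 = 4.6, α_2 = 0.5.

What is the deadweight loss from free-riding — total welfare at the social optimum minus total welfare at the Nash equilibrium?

10.705

Neighbor i's FOC: ∂u_i/∂s_i = α_i − s_i = 0, so s_i* = α_i.
NE contributions = (4.6, 0.5); S = 5.1.
W^NE = (Σα)·S − ½Σα_i² = 5.1² − ½·21.41 = 15.305.
Planner sets s_i = Σα_j = 5.1 for every i, so S^SO = 2·5.1 = 10.2.
W^SO = (Σα)·S^SO − ½·2·(Σα)² = (2/2)·5.1² = 26.01.
Deadweight loss = W^SO − W^NE = 10.705.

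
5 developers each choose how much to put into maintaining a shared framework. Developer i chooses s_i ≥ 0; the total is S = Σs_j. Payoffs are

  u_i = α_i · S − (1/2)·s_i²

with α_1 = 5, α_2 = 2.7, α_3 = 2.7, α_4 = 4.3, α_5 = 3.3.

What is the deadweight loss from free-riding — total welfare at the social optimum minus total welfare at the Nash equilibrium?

520.48

Developer i's FOC: ∂u_i/∂s_i = α_i − s_i = 0, so s_i* = α_i.
NE contributions = (5, 2.7, 2.7, 4.3, 3.3); S = 18.
W^NE = (Σα)·S − ½Σα_i² = 18² − ½·68.96 = 289.52.
Planner sets s_i = Σα_j = 18 for every i, so S^SO = 5·18 = 90.
W^SO = (Σα)·S^SO − ½·5·(Σα)² = (5/2)·18² = 810.
Deadweight loss = W^SO − W^NE = 520.48.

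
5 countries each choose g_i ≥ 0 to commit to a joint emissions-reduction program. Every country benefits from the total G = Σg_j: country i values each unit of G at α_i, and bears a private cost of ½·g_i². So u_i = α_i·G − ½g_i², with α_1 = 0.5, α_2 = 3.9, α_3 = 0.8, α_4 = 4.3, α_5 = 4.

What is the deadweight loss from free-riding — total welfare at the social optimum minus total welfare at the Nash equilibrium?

298.67

Country i's FOC: ∂u_i/∂g_i = α_i − g_i = 0, so g_i* = α_i.
NE contributions = (0.5, 3.9, 0.8, 4.3, 4); G = 13.5.
W^NE = (Σα)·G − ½Σα_i² = 13.5² − ½·50.59 = 156.955.
Planner sets g_i = Σα_j = 13.5 for every i, so G^SO = 5·13.5 = 67.5.
W^SO = (Σα)·G^SO − ½·5·(Σα)² = (5/2)·13.5² = 455.625.
Deadweight loss = W^SO − W^NE = 298.67.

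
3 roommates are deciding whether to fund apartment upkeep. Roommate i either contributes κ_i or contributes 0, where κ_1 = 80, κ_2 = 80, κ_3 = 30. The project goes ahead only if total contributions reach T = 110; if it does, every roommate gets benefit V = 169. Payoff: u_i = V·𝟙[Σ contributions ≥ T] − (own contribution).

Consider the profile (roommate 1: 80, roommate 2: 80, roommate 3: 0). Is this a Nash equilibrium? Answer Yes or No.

Yes

Total = 160 ≥ 110: provided.
Roommate 1 (pledges 80, payoff 89): dropping to 0 → total 80, payoff 0. No gain.
Roommate 2 (pledges 80, payoff 89): dropping to 0 → total 80, payoff 0. No gain.
Roommate 3 (pledges 0, payoff 169): pledging 30 → total 190, payoff 139. No gain.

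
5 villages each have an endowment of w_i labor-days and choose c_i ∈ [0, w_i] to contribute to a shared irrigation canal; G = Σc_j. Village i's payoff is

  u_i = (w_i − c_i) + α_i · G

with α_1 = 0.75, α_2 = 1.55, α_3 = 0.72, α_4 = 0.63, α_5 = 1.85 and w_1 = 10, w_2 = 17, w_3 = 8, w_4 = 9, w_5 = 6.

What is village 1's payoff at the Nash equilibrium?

27.25

∂u_i/∂c_i = α_i − 1, so village i contributes w_i if α_i > 1, else 0.
α_i > 1 for i ∈ {2, 5}; NE contributions (0, 17, 0, 0, 6), G = 23.
u_1 = (10 − 0) + 0.75·23 = 27.25.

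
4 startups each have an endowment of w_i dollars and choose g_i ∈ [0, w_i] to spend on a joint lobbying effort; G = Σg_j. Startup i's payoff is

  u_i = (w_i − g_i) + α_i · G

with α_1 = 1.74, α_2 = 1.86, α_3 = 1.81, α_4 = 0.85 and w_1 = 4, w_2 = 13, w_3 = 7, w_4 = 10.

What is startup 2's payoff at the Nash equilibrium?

∂u_i/∂g_i = α_i − 1, so startup i contributes w_i if α_i > 1, else 0.
α_i > 1 for i ∈ {1, 2, 3}; NE contributions (4, 13, 7, 0), G = 24.
u_2 = (13 − 13) + 1.86·24 = 44.64.

44.64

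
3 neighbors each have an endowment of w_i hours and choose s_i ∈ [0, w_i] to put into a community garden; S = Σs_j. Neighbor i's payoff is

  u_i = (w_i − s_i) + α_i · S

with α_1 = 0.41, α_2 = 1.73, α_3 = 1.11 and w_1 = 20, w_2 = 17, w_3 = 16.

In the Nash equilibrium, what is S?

33

∂u_i/∂s_i = α_i − 1, so neighbor i contributes w_i if α_i > 1, else 0.
α_i > 1 for i ∈ {2, 3}; NE contributions (0, 17, 16), S = 33.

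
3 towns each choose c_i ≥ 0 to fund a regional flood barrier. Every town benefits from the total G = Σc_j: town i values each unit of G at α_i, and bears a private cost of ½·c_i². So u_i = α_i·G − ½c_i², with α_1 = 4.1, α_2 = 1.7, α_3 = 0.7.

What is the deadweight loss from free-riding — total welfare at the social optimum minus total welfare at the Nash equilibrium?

Town i's FOC: ∂u_i/∂c_i = α_i − c_i = 0, so c_i* = α_i.
NE contributions = (4.1, 1.7, 0.7); G = 6.5.
W^NE = (Σα)·G − ½Σα_i² = 6.5² − ½·20.19 = 32.155.
Planner sets c_i = Σα_j = 6.5 for every i, so G^SO = 3·6.5 = 19.5.
W^SO = (Σα)·G^SO − ½·3·(Σα)² = (3/2)·6.5² = 63.375.
Deadweight loss = W^SO − W^NE = 31.22.

31.22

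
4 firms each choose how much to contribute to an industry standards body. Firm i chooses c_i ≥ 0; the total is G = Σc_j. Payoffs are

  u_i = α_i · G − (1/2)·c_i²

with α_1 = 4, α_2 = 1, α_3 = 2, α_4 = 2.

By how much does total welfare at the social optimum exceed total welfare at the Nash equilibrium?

Firm i's FOC: ∂u_i/∂c_i = α_i − c_i = 0, so c_i* = α_i.
NE contributions = (4, 1, 2, 2); G = 9.
W^NE = (Σα)·G − ½Σα_i² = 9² − ½·25 = 68.5.
Planner sets c_i = Σα_j = 9 for every i, so G^SO = 4·9 = 36.
W^SO = (Σα)·G^SO − ½·4·(Σα)² = (4/2)·9² = 162.
Deadweight loss = W^SO − W^NE = 93.5.

93.5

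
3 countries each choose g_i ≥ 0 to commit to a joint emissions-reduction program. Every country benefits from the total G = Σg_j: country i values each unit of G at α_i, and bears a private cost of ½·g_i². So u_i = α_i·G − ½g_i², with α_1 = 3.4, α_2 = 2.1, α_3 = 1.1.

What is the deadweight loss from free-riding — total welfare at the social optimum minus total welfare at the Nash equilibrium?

30.37

Country i's FOC: ∂u_i/∂g_i = α_i − g_i = 0, so g_i* = α_i.
NE contributions = (3.4, 2.1, 1.1); G = 6.6.
W^NE = (Σα)·G − ½Σα_i² = 6.6² − ½·17.18 = 34.97.
Planner sets g_i = Σα_j = 6.6 for every i, so G^SO = 3·6.6 = 19.8.
W^SO = (Σα)·G^SO − ½·3·(Σα)² = (3/2)·6.6² = 65.34.
Deadweight loss = W^SO − W^NE = 30.37.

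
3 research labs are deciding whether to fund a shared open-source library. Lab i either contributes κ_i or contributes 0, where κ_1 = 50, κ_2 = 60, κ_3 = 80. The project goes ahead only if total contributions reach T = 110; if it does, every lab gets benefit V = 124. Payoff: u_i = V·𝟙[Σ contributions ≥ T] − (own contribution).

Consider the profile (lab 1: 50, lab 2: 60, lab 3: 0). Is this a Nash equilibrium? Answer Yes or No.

Total = 110 ≥ 110: provided.
Lab 1 (pledges 50, payoff 74): dropping to 0 → total 60, payoff 0. No gain.
Lab 2 (pledges 60, payoff 64): dropping to 0 → total 50, payoff 0. No gain.
Lab 3 (pledges 0, payoff 124): pledging 80 → total 190, payoff 44. No gain.

Yes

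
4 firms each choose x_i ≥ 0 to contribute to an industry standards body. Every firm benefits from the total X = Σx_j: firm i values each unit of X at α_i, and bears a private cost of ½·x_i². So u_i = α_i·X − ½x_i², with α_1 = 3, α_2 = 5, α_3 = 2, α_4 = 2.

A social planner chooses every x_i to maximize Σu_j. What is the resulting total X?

Planner FOC: ∂(Σu_j)/∂x_i = (Σα_j) − x_i = 0, so x_i^SO = Σα_j = 12 for every i; X^SO = 48.

48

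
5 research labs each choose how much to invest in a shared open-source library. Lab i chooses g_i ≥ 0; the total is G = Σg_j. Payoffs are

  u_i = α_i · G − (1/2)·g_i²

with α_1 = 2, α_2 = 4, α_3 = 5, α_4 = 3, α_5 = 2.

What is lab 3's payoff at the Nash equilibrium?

Lab i's FOC: ∂u_i/∂g_i = α_i − g_i = 0, so g_i* = α_i.
NE contributions = (2, 4, 5, 3, 2); G = 16.
u_3 = α_3·G − ½·(g_3)² = 5·16 − ½·5² = 67.5.

67.5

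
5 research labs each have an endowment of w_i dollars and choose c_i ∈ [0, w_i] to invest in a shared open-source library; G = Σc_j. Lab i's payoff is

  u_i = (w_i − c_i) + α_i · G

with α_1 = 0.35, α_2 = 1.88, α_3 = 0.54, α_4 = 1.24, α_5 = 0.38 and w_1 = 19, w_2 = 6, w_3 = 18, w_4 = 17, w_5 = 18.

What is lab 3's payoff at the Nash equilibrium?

∂u_i/∂c_i = α_i − 1, so lab i contributes w_i if α_i > 1, else 0.
α_i > 1 for i ∈ {2, 4}; NE contributions (0, 6, 0, 17, 0), G = 23.
u_3 = (18 − 0) + 0.54·23 = 30.42.

30.42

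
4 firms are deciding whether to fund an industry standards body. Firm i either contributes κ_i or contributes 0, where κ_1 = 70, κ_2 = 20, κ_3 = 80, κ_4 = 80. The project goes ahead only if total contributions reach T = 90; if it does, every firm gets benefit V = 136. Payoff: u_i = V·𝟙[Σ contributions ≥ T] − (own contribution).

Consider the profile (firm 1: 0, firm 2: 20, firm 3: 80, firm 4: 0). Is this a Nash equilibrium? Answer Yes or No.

Total = 100 ≥ 90: provided.
Firm 1 (pledges 0, payoff 136): pledging 70 → total 170, payoff 66. No gain.
Firm 2 (pledges 20, payoff 116): dropping to 0 → total 80, payoff 0. No gain.
Firm 3 (pledges 80, payoff 56): dropping to 0 → total 20, payoff 0. No gain.
Firm 4 (pledges 0, payoff 136): pledging 80 → total 180, payoff 56. No gain.

Yes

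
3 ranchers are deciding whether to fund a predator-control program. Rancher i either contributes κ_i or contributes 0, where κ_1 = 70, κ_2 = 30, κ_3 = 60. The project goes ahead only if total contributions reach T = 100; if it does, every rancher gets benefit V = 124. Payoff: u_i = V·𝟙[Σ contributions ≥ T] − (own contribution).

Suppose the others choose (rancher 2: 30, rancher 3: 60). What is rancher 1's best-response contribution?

Others' total = 90. Contributing 70 brings total to 160 ≥ 100: gain V − κ_1 = 54.
Best response: 70.

70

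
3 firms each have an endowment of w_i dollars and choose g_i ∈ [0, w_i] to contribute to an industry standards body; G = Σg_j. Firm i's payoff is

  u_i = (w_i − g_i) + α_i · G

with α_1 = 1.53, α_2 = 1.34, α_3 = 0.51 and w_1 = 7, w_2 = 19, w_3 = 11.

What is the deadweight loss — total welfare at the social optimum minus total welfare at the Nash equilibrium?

26.18

∂u_i/∂g_i = α_i − 1, so firm i contributes w_i if α_i > 1, else 0.
α_i > 1 for i ∈ {1, 2}; NE contributions (7, 19, 0), G = 26.
W^NE = Σw_i − G^NE + (Σα_i)·G^NE = 37 + 2.38·26 = 98.88.
Planner: ∂(Σu_j)/∂g_i = Σα_j − 1 = 2.38 > 0, so everyone contributes w_i; G^SO = 37, W^SO = 37 + 2.38·37 = 125.06.
Deadweight loss = 26.18.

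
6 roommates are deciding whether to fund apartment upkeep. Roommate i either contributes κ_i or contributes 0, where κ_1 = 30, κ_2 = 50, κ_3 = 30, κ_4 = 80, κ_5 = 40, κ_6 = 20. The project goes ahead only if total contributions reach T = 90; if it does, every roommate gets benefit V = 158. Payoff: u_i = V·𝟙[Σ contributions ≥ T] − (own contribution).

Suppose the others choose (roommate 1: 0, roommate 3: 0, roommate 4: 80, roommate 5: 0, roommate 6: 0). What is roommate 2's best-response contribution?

50

Others' total = 80. Contributing 50 brings total to 130 ≥ 90: gain V − κ_2 = 108.
Best response: 50.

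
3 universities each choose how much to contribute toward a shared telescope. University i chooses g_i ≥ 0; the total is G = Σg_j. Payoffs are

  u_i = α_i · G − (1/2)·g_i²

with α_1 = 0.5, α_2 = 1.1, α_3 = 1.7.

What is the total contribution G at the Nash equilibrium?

University i's FOC: ∂u_i/∂g_i = α_i − g_i = 0, so g_i* = α_i.
NE contributions = (0.5, 1.1, 1.7); G = 3.3.

3.3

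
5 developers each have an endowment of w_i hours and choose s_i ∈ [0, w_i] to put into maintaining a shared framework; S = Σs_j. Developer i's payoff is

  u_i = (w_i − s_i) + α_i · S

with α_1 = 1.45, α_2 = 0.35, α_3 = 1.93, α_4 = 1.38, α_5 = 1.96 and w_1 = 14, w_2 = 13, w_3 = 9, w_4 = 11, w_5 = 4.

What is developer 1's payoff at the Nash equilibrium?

55.1

∂u_i/∂s_i = α_i − 1, so developer i contributes w_i if α_i > 1, else 0.
α_i > 1 for i ∈ {1, 3, 4, 5}; NE contributions (14, 0, 9, 11, 4), S = 38.
u_1 = (14 − 14) + 1.45·38 = 55.1.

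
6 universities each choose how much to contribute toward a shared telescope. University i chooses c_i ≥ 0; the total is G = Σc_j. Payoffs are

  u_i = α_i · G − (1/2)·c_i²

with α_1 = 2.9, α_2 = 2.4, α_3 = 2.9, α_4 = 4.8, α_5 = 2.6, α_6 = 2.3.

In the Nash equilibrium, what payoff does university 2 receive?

40.08

University i's FOC: ∂u_i/∂c_i = α_i − c_i = 0, so c_i* = α_i.
NE contributions = (2.9, 2.4, 2.9, 4.8, 2.6, 2.3); G = 17.9.
u_2 = α_2·G − ½·(c_2)² = 2.4·17.9 − ½·2.4² = 40.08.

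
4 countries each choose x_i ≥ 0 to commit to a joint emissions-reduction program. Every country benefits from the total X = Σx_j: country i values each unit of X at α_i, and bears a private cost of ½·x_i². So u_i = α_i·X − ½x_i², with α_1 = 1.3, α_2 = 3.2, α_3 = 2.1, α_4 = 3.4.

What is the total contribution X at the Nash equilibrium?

10

Country i's FOC: ∂u_i/∂x_i = α_i − x_i = 0, so x_i* = α_i.
NE contributions = (1.3, 3.2, 2.1, 3.4); X = 10.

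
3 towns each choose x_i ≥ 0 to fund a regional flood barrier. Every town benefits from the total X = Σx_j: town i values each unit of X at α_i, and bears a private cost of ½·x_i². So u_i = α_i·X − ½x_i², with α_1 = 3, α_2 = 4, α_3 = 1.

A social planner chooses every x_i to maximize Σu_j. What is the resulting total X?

24

Planner FOC: ∂(Σu_j)/∂x_i = (Σα_j) − x_i = 0, so x_i^SO = Σα_j = 8 for every i; X^SO = 24.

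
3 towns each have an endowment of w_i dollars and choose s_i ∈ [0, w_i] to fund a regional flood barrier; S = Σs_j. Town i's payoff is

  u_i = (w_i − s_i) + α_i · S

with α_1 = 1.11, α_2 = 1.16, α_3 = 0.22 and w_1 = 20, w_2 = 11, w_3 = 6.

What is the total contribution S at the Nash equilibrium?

31

∂u_i/∂s_i = α_i − 1, so town i contributes w_i if α_i > 1, else 0.
α_i > 1 for i ∈ {1, 2}; NE contributions (20, 11, 0), S = 31.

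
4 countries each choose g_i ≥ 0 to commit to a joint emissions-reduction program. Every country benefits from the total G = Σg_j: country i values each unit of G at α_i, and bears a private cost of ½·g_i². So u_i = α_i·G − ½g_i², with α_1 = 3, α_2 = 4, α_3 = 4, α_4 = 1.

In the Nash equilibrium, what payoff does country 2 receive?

40

Country i's FOC: ∂u_i/∂g_i = α_i − g_i = 0, so g_i* = α_i.
NE contributions = (3, 4, 4, 1); G = 12.
u_2 = α_2·G − ½·(g_2)² = 4·12 − ½·4² = 40.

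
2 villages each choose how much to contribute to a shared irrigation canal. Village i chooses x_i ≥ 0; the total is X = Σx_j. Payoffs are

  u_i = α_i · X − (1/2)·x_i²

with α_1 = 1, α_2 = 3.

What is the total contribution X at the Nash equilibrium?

Village i's FOC: ∂u_i/∂x_i = α_i − x_i = 0, so x_i* = α_i.
NE contributions = (1, 3); X = 4.

4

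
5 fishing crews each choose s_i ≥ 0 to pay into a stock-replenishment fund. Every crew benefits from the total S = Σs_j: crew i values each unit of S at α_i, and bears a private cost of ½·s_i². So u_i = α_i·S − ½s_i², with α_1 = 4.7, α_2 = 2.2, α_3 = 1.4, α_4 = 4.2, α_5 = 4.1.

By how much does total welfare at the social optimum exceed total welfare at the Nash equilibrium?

Crew i's FOC: ∂u_i/∂s_i = α_i − s_i = 0, so s_i* = α_i.
NE contributions = (4.7, 2.2, 1.4, 4.2, 4.1); S = 16.6.
W^NE = (Σα)·S − ½Σα_i² = 16.6² − ½·63.34 = 243.89.
Planner sets s_i = Σα_j = 16.6 for every i, so S^SO = 5·16.6 = 83.
W^SO = (Σα)·S^SO − ½·5·(Σα)² = (5/2)·16.6² = 688.9.
Deadweight loss = W^SO − W^NE = 445.01.

445.01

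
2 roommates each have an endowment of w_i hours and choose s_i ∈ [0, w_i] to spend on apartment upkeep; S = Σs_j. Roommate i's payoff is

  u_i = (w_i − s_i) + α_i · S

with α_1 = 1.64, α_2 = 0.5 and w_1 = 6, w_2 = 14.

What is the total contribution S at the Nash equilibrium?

6

∂u_i/∂s_i = α_i − 1, so roommate i contributes w_i if α_i > 1, else 0.
α_i > 1 for i ∈ {1}; NE contributions (6, 0), S = 6.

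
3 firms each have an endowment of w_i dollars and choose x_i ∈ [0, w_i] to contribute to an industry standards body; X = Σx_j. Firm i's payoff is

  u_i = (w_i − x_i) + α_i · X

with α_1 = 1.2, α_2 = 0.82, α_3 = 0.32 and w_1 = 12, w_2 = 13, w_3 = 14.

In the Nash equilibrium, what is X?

∂u_i/∂x_i = α_i − 1, so firm i contributes w_i if α_i > 1, else 0.
α_i > 1 for i ∈ {1}; NE contributions (12, 0, 0), X = 12.

12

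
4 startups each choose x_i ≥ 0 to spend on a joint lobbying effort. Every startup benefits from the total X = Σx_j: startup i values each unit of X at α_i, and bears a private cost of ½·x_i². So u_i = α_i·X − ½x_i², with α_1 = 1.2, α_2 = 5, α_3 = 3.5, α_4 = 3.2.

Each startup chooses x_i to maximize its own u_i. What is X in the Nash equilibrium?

Startup i's FOC: ∂u_i/∂x_i = α_i − x_i = 0, so x_i* = α_i.
NE contributions = (1.2, 5, 3.5, 3.2); X = 12.9.

12.9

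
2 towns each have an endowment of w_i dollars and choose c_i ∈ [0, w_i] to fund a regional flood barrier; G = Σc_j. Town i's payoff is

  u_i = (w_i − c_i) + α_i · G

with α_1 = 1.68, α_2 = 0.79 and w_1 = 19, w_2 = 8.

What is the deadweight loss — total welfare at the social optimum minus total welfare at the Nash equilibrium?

∂u_i/∂c_i = α_i − 1, so town i contributes w_i if α_i > 1, else 0.
α_i > 1 for i ∈ {1}; NE contributions (19, 0), G = 19.
W^NE = Σw_i − G^NE + (Σα_i)·G^NE = 27 + 1.47·19 = 54.93.
Planner: ∂(Σu_j)/∂c_i = Σα_j − 1 = 1.47 > 0, so everyone contributes w_i; G^SO = 27, W^SO = 27 + 1.47·27 = 66.69.
Deadweight loss = 11.76.

11.76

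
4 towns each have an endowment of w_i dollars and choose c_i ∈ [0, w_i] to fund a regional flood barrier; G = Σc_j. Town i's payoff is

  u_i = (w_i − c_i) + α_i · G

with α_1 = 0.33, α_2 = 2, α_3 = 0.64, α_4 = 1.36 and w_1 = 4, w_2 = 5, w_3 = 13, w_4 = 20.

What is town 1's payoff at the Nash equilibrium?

12.25

∂u_i/∂c_i = α_i − 1, so town i contributes w_i if α_i > 1, else 0.
α_i > 1 for i ∈ {2, 4}; NE contributions (0, 5, 0, 20), G = 25.
u_1 = (4 − 0) + 0.33·25 = 12.25.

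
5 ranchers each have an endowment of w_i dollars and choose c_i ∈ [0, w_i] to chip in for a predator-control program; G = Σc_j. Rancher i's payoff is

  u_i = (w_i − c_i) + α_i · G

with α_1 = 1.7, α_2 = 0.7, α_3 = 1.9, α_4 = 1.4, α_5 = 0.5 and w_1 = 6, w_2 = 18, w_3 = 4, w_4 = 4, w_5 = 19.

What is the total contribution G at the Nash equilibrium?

∂u_i/∂c_i = α_i − 1, so rancher i contributes w_i if α_i > 1, else 0.
α_i > 1 for i ∈ {1, 3, 4}; NE contributions (6, 0, 4, 4, 0), G = 14.

14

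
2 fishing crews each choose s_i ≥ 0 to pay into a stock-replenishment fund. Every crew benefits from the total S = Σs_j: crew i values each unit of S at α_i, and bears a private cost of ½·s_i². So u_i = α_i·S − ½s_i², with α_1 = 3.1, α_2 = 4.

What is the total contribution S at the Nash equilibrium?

7.1

Crew i's FOC: ∂u_i/∂s_i = α_i − s_i = 0, so s_i* = α_i.
NE contributions = (3.1, 4); S = 7.1.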